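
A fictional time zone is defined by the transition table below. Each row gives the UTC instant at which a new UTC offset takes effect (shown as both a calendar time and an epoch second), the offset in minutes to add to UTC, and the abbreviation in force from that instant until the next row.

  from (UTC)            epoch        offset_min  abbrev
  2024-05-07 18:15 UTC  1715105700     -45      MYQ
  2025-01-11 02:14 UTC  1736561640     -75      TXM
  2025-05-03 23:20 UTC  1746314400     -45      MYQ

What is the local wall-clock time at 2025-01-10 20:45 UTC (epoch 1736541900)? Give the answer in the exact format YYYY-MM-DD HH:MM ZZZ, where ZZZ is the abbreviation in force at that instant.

2025-01-10 20:00 MYQ

Query: 2025-01-10 20:45 UTC
Rule 1/3 (MYQ, -00:45): 2024-05-07 18:15 UTC ≤ query < 2025-01-11 02:14 UTC
20·60 + 45 - 45 = 1200 min
1200 = 0·1440 + 1200; 1200 = 20·60 + 0 → 20:00, same day
→ 2025-01-10 20:00 MYQ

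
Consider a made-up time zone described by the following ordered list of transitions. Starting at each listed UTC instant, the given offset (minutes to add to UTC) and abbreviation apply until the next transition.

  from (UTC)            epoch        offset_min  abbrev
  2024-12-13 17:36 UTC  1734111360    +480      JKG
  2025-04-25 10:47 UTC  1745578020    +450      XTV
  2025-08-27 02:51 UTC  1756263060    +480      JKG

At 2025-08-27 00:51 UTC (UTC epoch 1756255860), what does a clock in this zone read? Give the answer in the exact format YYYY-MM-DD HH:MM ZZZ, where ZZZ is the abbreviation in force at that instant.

Query: 2025-08-27 00:51 UTC
Rule 2/3 (XTV, +07:30): 2025-04-25 10:47 UTC ≤ query < 2025-08-27 02:51 UTC
0·60 + 51 + 450 = 501 min
501 = 0·1440 + 501; 501 = 8·60 + 21 → 08:21, same day
→ 2025-08-27 08:21 XTV

2025-08-27 08:21 XTV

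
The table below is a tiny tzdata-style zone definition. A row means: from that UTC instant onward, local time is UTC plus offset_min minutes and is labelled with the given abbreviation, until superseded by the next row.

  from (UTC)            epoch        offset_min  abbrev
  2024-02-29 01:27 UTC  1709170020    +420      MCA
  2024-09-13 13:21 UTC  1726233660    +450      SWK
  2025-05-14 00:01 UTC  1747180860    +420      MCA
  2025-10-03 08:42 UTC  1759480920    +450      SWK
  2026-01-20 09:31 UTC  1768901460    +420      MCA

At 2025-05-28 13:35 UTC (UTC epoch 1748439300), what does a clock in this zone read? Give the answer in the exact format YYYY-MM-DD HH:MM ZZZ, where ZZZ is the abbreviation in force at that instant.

Query: 2025-05-28 13:35 UTC
Rule 3/5 (MCA, +07:00): 2025-05-14 00:01 UTC ≤ query < 2025-10-03 08:42 UTC
13·60 + 35 + 420 = 1235 min
1235 = 0·1440 + 1235; 1235 = 20·60 + 35 → 20:35, same day
→ 2025-05-28 20:35 MCA

2025-05-28 20:35 MCA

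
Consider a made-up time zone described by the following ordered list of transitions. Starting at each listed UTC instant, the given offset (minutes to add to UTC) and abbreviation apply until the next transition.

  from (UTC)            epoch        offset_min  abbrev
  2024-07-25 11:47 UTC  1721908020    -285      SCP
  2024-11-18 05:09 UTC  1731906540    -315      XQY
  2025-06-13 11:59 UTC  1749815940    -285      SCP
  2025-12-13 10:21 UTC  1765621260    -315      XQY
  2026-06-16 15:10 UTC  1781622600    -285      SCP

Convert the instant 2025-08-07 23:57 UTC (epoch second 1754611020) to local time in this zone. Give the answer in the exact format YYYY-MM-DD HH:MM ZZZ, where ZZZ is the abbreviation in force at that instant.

2025-08-07 19:12 SCP

Query: 2025-08-07 23:57 UTC
Rule 3/5 (SCP, -04:45): 2025-06-13 11:59 UTC ≤ query < 2025-12-13 10:21 UTC
23·60 + 57 - 285 = 1152 min
1152 = 0·1440 + 1152; 1152 = 19·60 + 12 → 19:12, same day
→ 2025-08-07 19:12 SCP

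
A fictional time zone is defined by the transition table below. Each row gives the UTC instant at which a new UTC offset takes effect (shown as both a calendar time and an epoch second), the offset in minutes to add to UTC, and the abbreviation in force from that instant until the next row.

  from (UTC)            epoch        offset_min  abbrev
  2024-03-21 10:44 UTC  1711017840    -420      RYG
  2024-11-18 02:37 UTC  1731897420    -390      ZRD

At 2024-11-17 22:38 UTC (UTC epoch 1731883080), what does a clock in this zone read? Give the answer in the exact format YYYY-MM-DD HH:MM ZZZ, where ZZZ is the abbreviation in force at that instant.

2024-11-17 15:38 RYG

Query: 2024-11-17 22:38 UTC
Rule 1/2 (RYG, -07:00): 2024-03-21 10:44 UTC ≤ query < 2024-11-18 02:37 UTC
22·60 + 38 - 420 = 938 min
938 = 0·1440 + 938; 938 = 15·60 + 38 → 15:38, same day
→ 2024-11-17 15:38 RYG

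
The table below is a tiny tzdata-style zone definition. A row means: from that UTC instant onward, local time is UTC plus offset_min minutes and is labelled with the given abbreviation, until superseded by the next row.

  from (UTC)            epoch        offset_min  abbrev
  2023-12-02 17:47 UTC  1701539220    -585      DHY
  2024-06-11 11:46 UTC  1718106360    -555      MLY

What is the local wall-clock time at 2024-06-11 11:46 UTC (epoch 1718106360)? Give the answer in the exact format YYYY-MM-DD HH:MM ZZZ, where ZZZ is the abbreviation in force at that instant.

Query: 2024-06-11 11:46 UTC
Rule 2/2 (MLY, -09:15): 2024-06-11 11:46 UTC ≤ query < +∞
11·60 + 46 - 555 = 151 min
151 = 0·1440 + 151; 151 = 2·60 + 31 → 02:31, same day
→ 2024-06-11 02:31 MLY

2024-06-11 02:31 MLY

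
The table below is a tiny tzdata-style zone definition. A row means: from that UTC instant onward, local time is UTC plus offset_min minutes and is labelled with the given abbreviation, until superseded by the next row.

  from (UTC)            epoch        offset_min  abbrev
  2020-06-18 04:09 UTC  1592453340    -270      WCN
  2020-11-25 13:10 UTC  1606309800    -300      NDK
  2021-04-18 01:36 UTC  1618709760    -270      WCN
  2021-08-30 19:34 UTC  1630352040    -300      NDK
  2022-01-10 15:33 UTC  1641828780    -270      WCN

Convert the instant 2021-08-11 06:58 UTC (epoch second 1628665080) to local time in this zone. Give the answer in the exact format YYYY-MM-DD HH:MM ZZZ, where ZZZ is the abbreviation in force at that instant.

Query: 2021-08-11 06:58 UTC
Rule 3/5 (WCN, -04:30): 2021-04-18 01:36 UTC ≤ query < 2021-08-30 19:34 UTC
6·60 + 58 - 270 = 148 min
148 = 0·1440 + 148; 148 = 2·60 + 28 → 02:28, same day
→ 2021-08-11 02:28 WCN

2021-08-11 02:28 WCN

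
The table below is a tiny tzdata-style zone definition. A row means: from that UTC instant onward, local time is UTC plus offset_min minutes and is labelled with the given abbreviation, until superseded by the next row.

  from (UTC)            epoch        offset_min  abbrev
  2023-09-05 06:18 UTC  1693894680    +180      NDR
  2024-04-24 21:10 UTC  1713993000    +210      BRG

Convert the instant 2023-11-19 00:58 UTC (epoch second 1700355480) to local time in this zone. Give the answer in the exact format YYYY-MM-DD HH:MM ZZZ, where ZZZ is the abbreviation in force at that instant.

2023-11-19 03:58 NDR

Query: 2023-11-19 00:58 UTC
Rule 1/2 (NDR, +03:00): 2023-09-05 06:18 UTC ≤ query < 2024-04-24 21:10 UTC
0·60 + 58 + 180 = 238 min
238 = 0·1440 + 238; 238 = 3·60 + 58 → 03:58, same day
→ 2023-11-19 03:58 NDR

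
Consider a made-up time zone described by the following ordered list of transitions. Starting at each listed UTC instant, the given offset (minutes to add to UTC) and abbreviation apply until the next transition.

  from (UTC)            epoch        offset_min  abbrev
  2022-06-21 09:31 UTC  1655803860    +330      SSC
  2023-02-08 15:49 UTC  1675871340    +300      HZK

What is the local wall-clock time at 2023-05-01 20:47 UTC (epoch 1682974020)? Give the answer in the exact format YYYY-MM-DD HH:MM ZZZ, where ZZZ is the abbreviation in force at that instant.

Query: 2023-05-01 20:47 UTC
Rule 2/2 (HZK, +05:00): 2023-02-08 15:49 UTC ≤ query < +∞
20·60 + 47 + 300 = 1547 min
1547 = 1·1440 + 107; 107 = 1·60 + 47 → 01:47, 2023-05-01 + 1 day = 2023-05-02
→ 2023-05-02 01:47 HZK

2023-05-02 01:47 HZK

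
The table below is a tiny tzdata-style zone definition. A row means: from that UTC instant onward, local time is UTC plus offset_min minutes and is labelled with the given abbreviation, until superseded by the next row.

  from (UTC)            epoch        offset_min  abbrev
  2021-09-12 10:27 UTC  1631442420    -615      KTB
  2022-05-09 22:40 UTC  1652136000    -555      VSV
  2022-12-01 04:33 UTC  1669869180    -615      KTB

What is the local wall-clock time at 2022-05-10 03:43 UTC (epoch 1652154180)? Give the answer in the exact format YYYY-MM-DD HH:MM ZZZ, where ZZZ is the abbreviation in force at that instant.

Query: 2022-05-10 03:43 UTC
Rule 2/3 (VSV, -09:15): 2022-05-09 22:40 UTC ≤ query < 2022-12-01 04:33 UTC
3·60 + 43 - 555 = -332 min
-332 = -1·1440 + 1108; 1108 = 18·60 + 28 → 18:28, 2022-05-10 - 1 day = 2022-05-09
→ 2022-05-09 18:28 VSV

2022-05-09 18:28 VSV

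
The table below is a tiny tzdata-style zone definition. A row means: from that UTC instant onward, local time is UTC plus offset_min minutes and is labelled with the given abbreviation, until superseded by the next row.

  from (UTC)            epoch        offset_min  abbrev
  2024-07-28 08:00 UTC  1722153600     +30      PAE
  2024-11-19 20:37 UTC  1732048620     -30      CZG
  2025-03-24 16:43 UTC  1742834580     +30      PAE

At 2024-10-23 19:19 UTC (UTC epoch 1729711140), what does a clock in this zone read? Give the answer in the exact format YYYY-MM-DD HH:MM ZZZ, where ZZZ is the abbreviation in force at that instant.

Query: 2024-10-23 19:19 UTC
Rule 1/3 (PAE, +00:30): 2024-07-28 08:00 UTC ≤ query < 2024-11-19 20:37 UTC
19·60 + 19 + 30 = 1189 min
1189 = 0·1440 + 1189; 1189 = 19·60 + 49 → 19:49, same day
→ 2024-10-23 19:49 PAE

2024-10-23 19:49 PAE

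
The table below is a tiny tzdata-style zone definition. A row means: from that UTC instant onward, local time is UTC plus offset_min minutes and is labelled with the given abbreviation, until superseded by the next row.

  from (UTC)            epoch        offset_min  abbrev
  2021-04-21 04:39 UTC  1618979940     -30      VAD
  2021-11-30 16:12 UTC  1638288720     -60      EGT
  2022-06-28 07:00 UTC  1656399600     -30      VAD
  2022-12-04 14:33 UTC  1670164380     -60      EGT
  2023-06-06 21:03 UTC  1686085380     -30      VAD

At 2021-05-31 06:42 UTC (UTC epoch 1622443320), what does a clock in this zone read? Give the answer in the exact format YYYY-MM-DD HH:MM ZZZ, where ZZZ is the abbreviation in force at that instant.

2021-05-31 06:12 VAD

Query: 2021-05-31 06:42 UTC
Rule 1/5 (VAD, -00:30): 2021-04-21 04:39 UTC ≤ query < 2021-11-30 16:12 UTC
6·60 + 42 - 30 = 372 min
372 = 0·1440 + 372; 372 = 6·60 + 12 → 06:12, same day
→ 2021-05-31 06:12 VAD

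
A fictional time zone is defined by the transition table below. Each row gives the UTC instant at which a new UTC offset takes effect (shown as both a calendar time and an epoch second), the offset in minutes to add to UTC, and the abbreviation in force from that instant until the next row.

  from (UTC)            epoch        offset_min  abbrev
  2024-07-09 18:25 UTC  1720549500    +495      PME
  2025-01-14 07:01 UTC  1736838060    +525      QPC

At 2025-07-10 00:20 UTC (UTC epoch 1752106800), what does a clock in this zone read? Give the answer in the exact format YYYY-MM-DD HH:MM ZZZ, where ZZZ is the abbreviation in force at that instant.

2025-07-10 09:05 QPC

Query: 2025-07-10 00:20 UTC
Rule 2/2 (QPC, +08:45): 2025-01-14 07:01 UTC ≤ query < +∞
0·60 + 20 + 525 = 545 min
545 = 0·1440 + 545; 545 = 9·60 + 5 → 09:05, same day
→ 2025-07-10 09:05 QPC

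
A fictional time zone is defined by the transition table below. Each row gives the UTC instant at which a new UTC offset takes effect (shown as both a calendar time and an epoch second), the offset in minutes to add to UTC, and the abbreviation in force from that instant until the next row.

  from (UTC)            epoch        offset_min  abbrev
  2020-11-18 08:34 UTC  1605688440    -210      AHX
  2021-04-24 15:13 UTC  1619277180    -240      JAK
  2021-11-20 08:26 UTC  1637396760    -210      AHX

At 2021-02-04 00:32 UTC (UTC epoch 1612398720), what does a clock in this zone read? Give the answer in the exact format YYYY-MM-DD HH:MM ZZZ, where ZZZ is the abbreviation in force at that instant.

2021-02-03 21:02 AHX

Query: 2021-02-04 00:32 UTC
Rule 1/3 (AHX, -03:30): 2020-11-18 08:34 UTC ≤ query < 2021-04-24 15:13 UTC
0·60 + 32 - 210 = -178 min
-178 = -1·1440 + 1262; 1262 = 21·60 + 2 → 21:02, 2021-02-04 - 1 day = 2021-02-03
→ 2021-02-03 21:02 AHX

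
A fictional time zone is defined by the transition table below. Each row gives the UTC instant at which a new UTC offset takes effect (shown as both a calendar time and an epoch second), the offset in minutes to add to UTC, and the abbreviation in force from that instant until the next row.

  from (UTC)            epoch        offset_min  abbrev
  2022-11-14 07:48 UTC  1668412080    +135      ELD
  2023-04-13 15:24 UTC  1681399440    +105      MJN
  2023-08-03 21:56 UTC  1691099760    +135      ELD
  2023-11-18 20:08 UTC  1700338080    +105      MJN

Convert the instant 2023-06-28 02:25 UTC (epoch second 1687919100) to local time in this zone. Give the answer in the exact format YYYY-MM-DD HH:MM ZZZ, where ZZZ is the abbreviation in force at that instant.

2023-06-28 04:10 MJN

Query: 2023-06-28 02:25 UTC
Rule 2/4 (MJN, +01:45): 2023-04-13 15:24 UTC ≤ query < 2023-08-03 21:56 UTC
2·60 + 25 + 105 = 250 min
250 = 0·1440 + 250; 250 = 4·60 + 10 → 04:10, same day
→ 2023-06-28 04:10 MJN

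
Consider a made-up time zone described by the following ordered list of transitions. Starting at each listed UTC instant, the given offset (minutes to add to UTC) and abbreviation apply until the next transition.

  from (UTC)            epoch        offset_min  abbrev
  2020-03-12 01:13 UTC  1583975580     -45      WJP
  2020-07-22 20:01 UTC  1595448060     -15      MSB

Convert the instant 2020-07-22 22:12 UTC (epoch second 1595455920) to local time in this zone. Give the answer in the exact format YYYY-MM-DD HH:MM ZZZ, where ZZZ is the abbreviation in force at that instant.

2020-07-22 21:57 MSB

Query: 2020-07-22 22:12 UTC
Rule 2/2 (MSB, -00:15): 2020-07-22 20:01 UTC ≤ query < +∞
22·60 + 12 - 15 = 1317 min
1317 = 0·1440 + 1317; 1317 = 21·60 + 57 → 21:57, same day
→ 2020-07-22 21:57 MSB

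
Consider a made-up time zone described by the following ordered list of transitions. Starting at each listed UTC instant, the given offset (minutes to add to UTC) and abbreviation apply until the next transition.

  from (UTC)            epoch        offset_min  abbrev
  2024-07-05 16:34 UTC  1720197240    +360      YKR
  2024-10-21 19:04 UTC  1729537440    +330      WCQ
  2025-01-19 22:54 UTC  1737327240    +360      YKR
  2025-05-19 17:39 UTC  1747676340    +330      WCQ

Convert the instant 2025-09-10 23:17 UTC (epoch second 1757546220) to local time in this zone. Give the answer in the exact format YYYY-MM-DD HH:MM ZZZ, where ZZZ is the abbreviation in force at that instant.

Query: 2025-09-10 23:17 UTC
Rule 4/4 (WCQ, +05:30): 2025-05-19 17:39 UTC ≤ query < +∞
23·60 + 17 + 330 = 1727 min
1727 = 1·1440 + 287; 287 = 4·60 + 47 → 04:47, 2025-09-10 + 1 day = 2025-09-11
→ 2025-09-11 04:47 WCQ

2025-09-11 04:47 WCQ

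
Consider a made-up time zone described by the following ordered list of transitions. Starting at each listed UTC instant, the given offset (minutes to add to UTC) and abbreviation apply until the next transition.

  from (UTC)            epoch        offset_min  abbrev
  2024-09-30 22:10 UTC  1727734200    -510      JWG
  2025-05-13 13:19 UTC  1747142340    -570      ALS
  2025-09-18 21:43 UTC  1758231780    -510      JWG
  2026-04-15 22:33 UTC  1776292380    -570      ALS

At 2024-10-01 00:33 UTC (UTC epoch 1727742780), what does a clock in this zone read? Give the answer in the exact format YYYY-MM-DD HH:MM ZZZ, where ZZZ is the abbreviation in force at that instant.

Query: 2024-10-01 00:33 UTC
Rule 1/4 (JWG, -08:30): 2024-09-30 22:10 UTC ≤ query < 2025-05-13 13:19 UTC
0·60 + 33 - 510 = -477 min
-477 = -1·1440 + 963; 963 = 16·60 + 3 → 16:03, 2024-10-01 - 1 day = 2024-09-30
→ 2024-09-30 16:03 JWG

2024-09-30 16:03 JWG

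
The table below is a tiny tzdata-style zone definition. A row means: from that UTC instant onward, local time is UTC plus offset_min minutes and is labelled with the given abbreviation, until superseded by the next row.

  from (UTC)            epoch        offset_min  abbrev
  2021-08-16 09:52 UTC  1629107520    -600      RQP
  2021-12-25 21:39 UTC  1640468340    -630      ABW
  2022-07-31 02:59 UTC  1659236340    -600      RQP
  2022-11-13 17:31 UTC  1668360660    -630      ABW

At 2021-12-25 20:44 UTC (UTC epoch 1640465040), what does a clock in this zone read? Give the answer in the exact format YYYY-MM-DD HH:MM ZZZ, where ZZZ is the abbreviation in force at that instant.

Query: 2021-12-25 20:44 UTC
Rule 1/4 (RQP, -10:00): 2021-08-16 09:52 UTC ≤ query < 2021-12-25 21:39 UTC
20·60 + 44 - 600 = 644 min
644 = 0·1440 + 644; 644 = 10·60 + 44 → 10:44, same day
→ 2021-12-25 10:44 RQP

2021-12-25 10:44 RQP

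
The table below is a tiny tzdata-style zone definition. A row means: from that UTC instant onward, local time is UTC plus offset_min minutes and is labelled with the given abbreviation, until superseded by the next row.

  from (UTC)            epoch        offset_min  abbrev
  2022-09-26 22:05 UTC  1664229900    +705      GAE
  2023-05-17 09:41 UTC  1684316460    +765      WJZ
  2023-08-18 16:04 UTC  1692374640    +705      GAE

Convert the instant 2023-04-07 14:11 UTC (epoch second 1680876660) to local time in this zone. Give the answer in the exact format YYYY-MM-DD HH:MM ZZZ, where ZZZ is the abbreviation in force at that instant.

2023-04-08 01:56 GAE

Query: 2023-04-07 14:11 UTC
Rule 1/3 (GAE, +11:45): 2022-09-26 22:05 UTC ≤ query < 2023-05-17 09:41 UTC
14·60 + 11 + 705 = 1556 min
1556 = 1·1440 + 116; 116 = 1·60 + 56 → 01:56, 2023-04-07 + 1 day = 2023-04-08
→ 2023-04-08 01:56 GAE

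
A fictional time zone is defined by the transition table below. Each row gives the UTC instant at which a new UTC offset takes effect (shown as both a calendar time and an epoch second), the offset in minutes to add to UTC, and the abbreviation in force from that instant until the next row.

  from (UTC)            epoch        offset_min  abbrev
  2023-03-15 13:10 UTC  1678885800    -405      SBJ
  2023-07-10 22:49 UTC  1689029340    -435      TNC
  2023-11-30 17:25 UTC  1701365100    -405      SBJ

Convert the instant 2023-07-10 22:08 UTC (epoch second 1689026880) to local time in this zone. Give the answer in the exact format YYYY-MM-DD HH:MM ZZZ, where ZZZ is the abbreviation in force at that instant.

Query: 2023-07-10 22:08 UTC
Rule 1/3 (SBJ, -06:45): 2023-03-15 13:10 UTC ≤ query < 2023-07-10 22:49 UTC
22·60 + 8 - 405 = 923 min
923 = 0·1440 + 923; 923 = 15·60 + 23 → 15:23, same day
→ 2023-07-10 15:23 SBJ

2023-07-10 15:23 SBJ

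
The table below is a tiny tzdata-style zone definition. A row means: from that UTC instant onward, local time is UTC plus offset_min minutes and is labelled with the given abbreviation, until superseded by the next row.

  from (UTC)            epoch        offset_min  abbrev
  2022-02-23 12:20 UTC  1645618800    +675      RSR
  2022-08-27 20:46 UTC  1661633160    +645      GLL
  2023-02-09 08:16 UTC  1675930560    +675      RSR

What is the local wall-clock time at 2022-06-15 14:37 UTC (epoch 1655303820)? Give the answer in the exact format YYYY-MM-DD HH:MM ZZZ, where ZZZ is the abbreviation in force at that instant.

2022-06-16 01:52 RSR

Query: 2022-06-15 14:37 UTC
Rule 1/3 (RSR, +11:15): 2022-02-23 12:20 UTC ≤ query < 2022-08-27 20:46 UTC
14·60 + 37 + 675 = 1552 min
1552 = 1·1440 + 112; 112 = 1·60 + 52 → 01:52, 2022-06-15 + 1 day = 2022-06-16
→ 2022-06-16 01:52 RSR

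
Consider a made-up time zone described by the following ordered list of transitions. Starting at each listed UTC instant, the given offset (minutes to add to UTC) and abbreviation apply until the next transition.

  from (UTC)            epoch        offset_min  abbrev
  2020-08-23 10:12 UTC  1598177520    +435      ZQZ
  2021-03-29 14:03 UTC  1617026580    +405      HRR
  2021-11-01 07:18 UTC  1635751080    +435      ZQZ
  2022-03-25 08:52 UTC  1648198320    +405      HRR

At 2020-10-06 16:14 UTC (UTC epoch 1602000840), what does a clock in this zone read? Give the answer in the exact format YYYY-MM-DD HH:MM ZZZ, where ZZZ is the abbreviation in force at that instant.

Query: 2020-10-06 16:14 UTC
Rule 1/4 (ZQZ, +07:15): 2020-08-23 10:12 UTC ≤ query < 2021-03-29 14:03 UTC
16·60 + 14 + 435 = 1409 min
1409 = 0·1440 + 1409; 1409 = 23·60 + 29 → 23:29, same day
→ 2020-10-06 23:29 ZQZ

2020-10-06 23:29 ZQZ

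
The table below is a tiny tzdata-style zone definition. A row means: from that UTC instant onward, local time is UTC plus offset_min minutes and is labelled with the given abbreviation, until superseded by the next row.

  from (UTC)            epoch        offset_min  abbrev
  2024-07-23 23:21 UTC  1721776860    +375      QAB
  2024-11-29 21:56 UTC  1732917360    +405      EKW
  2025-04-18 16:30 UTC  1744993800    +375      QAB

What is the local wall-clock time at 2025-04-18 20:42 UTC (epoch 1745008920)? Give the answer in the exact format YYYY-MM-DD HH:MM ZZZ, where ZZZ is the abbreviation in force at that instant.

Query: 2025-04-18 20:42 UTC
Rule 3/3 (QAB, +06:15): 2025-04-18 16:30 UTC ≤ query < +∞
20·60 + 42 + 375 = 1617 min
1617 = 1·1440 + 177; 177 = 2·60 + 57 → 02:57, 2025-04-18 + 1 day = 2025-04-19
→ 2025-04-19 02:57 QAB

2025-04-19 02:57 QAB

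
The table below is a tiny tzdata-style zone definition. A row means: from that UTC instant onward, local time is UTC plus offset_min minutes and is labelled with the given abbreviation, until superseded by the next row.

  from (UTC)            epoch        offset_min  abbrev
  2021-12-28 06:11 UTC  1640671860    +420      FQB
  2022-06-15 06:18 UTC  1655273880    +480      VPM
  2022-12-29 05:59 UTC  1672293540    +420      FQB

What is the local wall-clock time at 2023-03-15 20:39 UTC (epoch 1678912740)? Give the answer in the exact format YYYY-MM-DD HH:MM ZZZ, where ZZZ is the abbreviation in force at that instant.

2023-03-16 03:39 FQB

Query: 2023-03-15 20:39 UTC
Rule 3/3 (FQB, +07:00): 2022-12-29 05:59 UTC ≤ query < +∞
20·60 + 39 + 420 = 1659 min
1659 = 1·1440 + 219; 219 = 3·60 + 39 → 03:39, 2023-03-15 + 1 day = 2023-03-16
→ 2023-03-16 03:39 FQB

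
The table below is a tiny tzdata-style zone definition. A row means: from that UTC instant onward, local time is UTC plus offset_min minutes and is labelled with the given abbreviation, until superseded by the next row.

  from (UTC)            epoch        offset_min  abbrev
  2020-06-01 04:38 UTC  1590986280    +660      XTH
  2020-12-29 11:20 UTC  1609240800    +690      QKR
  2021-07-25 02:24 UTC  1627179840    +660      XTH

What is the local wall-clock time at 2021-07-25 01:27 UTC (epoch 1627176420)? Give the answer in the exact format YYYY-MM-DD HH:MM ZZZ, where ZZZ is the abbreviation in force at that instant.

2021-07-25 12:57 QKR

Query: 2021-07-25 01:27 UTC
Rule 2/3 (QKR, +11:30): 2020-12-29 11:20 UTC ≤ query < 2021-07-25 02:24 UTC
1·60 + 27 + 690 = 777 min
777 = 0·1440 + 777; 777 = 12·60 + 57 → 12:57, same day
→ 2021-07-25 12:57 QKR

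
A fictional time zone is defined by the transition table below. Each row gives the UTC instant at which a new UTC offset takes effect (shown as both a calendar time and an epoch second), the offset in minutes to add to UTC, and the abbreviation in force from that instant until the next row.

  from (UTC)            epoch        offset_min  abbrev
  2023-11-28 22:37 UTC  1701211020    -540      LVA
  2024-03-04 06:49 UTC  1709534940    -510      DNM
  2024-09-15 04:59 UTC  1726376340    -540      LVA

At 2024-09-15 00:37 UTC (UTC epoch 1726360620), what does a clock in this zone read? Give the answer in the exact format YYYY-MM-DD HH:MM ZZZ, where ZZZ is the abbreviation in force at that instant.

Query: 2024-09-15 00:37 UTC
Rule 2/3 (DNM, -08:30): 2024-03-04 06:49 UTC ≤ query < 2024-09-15 04:59 UTC
0·60 + 37 - 510 = -473 min
-473 = -1·1440 + 967; 967 = 16·60 + 7 → 16:07, 2024-09-15 - 1 day = 2024-09-14
→ 2024-09-14 16:07 DNM

2024-09-14 16:07 DNM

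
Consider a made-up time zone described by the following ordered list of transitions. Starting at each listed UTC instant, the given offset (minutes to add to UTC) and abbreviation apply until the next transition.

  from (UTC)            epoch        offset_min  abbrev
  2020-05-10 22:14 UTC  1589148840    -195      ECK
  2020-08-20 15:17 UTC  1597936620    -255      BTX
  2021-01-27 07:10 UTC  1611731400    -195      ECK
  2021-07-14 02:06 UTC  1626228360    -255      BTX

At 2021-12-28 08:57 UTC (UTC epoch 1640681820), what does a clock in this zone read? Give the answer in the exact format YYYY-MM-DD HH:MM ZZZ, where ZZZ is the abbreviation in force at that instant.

2021-12-28 04:42 BTX

Query: 2021-12-28 08:57 UTC
Rule 4/4 (BTX, -04:15): 2021-07-14 02:06 UTC ≤ query < +∞
8·60 + 57 - 255 = 282 min
282 = 0·1440 + 282; 282 = 4·60 + 42 → 04:42, same day
→ 2021-12-28 04:42 BTX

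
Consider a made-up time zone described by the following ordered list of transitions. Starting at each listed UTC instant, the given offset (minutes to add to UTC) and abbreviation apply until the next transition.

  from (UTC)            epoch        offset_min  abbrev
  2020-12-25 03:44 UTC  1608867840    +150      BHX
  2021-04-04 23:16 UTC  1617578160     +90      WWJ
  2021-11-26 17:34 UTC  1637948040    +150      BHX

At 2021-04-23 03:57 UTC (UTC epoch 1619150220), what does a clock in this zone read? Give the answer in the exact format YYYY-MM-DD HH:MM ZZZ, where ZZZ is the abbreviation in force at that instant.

Query: 2021-04-23 03:57 UTC
Rule 2/3 (WWJ, +01:30): 2021-04-04 23:16 UTC ≤ query < 2021-11-26 17:34 UTC
3·60 + 57 + 90 = 327 min
327 = 0·1440 + 327; 327 = 5·60 + 27 → 05:27, same day
→ 2021-04-23 05:27 WWJ

2021-04-23 05:27 WWJ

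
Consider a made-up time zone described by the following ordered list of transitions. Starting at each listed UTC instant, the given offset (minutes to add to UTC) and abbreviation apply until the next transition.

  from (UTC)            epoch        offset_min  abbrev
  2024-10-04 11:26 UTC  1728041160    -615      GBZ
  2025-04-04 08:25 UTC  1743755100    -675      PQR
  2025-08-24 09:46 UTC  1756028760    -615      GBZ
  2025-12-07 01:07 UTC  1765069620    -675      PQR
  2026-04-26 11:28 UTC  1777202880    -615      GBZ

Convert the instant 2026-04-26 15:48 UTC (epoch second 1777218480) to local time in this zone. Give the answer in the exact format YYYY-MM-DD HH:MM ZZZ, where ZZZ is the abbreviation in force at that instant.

2026-04-26 05:33 GBZ

Query: 2026-04-26 15:48 UTC
Rule 5/5 (GBZ, -10:15): 2026-04-26 11:28 UTC ≤ query < +∞
15·60 + 48 - 615 = 333 min
333 = 0·1440 + 333; 333 = 5·60 + 33 → 05:33, same day
→ 2026-04-26 05:33 GBZ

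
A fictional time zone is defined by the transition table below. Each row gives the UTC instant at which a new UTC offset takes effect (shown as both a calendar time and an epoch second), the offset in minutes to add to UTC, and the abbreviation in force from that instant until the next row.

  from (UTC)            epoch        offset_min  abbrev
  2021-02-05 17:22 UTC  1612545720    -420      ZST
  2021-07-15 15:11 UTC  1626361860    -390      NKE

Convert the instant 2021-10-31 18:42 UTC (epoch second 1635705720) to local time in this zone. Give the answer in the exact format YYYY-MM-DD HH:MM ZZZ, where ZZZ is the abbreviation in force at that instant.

Query: 2021-10-31 18:42 UTC
Rule 2/2 (NKE, -06:30): 2021-07-15 15:11 UTC ≤ query < +∞
18·60 + 42 - 390 = 732 min
732 = 0·1440 + 732; 732 = 12·60 + 12 → 12:12, same day
→ 2021-10-31 12:12 NKE

2021-10-31 12:12 NKE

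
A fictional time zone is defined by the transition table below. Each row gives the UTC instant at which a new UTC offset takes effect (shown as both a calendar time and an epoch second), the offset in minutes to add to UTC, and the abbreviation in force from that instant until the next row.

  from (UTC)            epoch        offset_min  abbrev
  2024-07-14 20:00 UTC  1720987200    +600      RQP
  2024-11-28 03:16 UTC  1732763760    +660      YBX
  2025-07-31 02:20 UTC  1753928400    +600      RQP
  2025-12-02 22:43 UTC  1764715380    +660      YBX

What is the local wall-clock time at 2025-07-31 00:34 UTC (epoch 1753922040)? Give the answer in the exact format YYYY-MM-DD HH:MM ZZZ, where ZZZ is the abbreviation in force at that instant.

2025-07-31 11:34 YBX

Query: 2025-07-31 00:34 UTC
Rule 2/4 (YBX, +11:00): 2024-11-28 03:16 UTC ≤ query < 2025-07-31 02:20 UTC
0·60 + 34 + 660 = 694 min
694 = 0·1440 + 694; 694 = 11·60 + 34 → 11:34, same day
→ 2025-07-31 11:34 YBX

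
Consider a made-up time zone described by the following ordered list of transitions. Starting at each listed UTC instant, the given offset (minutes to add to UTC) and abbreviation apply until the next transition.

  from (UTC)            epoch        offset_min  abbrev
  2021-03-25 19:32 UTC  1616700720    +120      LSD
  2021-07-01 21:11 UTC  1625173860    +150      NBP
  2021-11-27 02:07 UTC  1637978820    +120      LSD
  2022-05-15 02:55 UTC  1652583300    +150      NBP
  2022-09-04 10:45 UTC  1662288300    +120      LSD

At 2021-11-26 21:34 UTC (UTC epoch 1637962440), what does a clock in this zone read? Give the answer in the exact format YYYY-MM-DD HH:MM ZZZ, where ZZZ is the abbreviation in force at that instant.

2021-11-27 00:04 NBP

Query: 2021-11-26 21:34 UTC
Rule 2/5 (NBP, +02:30): 2021-07-01 21:11 UTC ≤ query < 2021-11-27 02:07 UTC
21·60 + 34 + 150 = 1444 min
1444 = 1·1440 + 4; 4 = 0·60 + 4 → 00:04, 2021-11-26 + 1 day = 2021-11-27
→ 2021-11-27 00:04 NBP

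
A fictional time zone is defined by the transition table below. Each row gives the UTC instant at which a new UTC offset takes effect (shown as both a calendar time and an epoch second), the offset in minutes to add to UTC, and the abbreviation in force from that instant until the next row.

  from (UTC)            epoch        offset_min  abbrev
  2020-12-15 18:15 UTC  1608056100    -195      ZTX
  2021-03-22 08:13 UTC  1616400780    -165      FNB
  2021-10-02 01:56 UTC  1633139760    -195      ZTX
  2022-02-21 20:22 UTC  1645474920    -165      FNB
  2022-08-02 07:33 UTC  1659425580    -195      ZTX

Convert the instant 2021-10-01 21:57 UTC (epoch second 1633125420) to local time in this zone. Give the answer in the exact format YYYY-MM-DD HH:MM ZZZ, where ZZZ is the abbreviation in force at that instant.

Query: 2021-10-01 21:57 UTC
Rule 2/5 (FNB, -02:45): 2021-03-22 08:13 UTC ≤ query < 2021-10-02 01:56 UTC
21·60 + 57 - 165 = 1152 min
1152 = 0·1440 + 1152; 1152 = 19·60 + 12 → 19:12, same day
→ 2021-10-01 19:12 FNB

2021-10-01 19:12 FNB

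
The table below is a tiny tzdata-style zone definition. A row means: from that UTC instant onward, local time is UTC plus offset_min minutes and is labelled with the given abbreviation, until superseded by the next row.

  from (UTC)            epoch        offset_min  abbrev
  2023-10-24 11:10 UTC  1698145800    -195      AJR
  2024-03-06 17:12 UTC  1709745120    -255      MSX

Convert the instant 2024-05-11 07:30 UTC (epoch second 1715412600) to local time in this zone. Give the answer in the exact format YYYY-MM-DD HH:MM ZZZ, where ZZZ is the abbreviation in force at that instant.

2024-05-11 03:15 MSX

Query: 2024-05-11 07:30 UTC
Rule 2/2 (MSX, -04:15): 2024-03-06 17:12 UTC ≤ query < +∞
7·60 + 30 - 255 = 195 min
195 = 0·1440 + 195; 195 = 3·60 + 15 → 03:15, same day
→ 2024-05-11 03:15 MSX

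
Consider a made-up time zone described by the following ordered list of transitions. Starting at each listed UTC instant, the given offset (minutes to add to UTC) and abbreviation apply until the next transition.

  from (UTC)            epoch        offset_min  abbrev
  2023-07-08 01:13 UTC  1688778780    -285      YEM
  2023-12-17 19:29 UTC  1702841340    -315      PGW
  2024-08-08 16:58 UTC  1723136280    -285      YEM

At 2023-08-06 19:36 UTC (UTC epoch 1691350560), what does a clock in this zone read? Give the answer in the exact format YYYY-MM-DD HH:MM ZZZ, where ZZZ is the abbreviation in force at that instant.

Query: 2023-08-06 19:36 UTC
Rule 1/3 (YEM, -04:45): 2023-07-08 01:13 UTC ≤ query < 2023-12-17 19:29 UTC
19·60 + 36 - 285 = 891 min
891 = 0·1440 + 891; 891 = 14·60 + 51 → 14:51, same day
→ 2023-08-06 14:51 YEM

2023-08-06 14:51 YEM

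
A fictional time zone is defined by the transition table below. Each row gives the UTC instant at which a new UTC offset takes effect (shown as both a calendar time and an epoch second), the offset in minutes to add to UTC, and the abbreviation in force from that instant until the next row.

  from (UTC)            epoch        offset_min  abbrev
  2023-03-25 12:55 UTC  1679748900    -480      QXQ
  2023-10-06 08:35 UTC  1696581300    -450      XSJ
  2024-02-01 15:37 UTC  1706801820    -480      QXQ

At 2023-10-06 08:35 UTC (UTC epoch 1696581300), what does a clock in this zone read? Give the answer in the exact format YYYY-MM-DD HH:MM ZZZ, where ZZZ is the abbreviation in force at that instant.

Query: 2023-10-06 08:35 UTC
Rule 2/3 (XSJ, -07:30): 2023-10-06 08:35 UTC ≤ query < 2024-02-01 15:37 UTC
8·60 + 35 - 450 = 65 min
65 = 0·1440 + 65; 65 = 1·60 + 5 → 01:05, same day
→ 2023-10-06 01:05 XSJ

2023-10-06 01:05 XSJ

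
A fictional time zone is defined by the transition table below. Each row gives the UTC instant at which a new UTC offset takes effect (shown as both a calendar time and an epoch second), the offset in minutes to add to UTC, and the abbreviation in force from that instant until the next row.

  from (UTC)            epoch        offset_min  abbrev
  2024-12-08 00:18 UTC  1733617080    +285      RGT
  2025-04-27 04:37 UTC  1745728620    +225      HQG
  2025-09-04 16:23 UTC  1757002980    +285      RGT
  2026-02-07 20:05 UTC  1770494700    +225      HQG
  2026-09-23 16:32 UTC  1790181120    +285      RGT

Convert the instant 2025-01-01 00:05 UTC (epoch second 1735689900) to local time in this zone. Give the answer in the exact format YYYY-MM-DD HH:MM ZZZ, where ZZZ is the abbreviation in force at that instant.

Query: 2025-01-01 00:05 UTC
Rule 1/5 (RGT, +04:45): 2024-12-08 00:18 UTC ≤ query < 2025-04-27 04:37 UTC
0·60 + 5 + 285 = 290 min
290 = 0·1440 + 290; 290 = 4·60 + 50 → 04:50, same day
→ 2025-01-01 04:50 RGT

2025-01-01 04:50 RGT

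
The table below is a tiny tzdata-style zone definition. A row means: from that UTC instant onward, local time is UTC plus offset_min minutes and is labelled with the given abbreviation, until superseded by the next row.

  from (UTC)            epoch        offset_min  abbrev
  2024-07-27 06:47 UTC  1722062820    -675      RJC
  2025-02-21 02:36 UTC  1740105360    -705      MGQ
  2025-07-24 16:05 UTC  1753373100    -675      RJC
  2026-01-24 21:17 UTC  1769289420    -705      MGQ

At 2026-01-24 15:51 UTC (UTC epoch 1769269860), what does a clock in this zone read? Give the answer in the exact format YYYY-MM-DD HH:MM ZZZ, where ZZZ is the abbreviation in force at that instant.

Query: 2026-01-24 15:51 UTC
Rule 3/4 (RJC, -11:15): 2025-07-24 16:05 UTC ≤ query < 2026-01-24 21:17 UTC
15·60 + 51 - 675 = 276 min
276 = 0·1440 + 276; 276 = 4·60 + 36 → 04:36, same day
→ 2026-01-24 04:36 RJC

2026-01-24 04:36 RJC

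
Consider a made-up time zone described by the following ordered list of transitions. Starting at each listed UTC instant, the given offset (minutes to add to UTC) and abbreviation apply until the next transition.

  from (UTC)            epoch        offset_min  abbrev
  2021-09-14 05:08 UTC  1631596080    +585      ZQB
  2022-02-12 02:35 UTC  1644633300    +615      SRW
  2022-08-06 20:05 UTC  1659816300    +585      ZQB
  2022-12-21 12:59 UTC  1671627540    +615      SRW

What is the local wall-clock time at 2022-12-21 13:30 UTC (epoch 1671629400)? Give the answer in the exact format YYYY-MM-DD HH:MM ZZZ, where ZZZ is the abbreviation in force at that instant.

2022-12-21 23:45 SRW

Query: 2022-12-21 13:30 UTC
Rule 4/4 (SRW, +10:15): 2022-12-21 12:59 UTC ≤ query < +∞
13·60 + 30 + 615 = 1425 min
1425 = 0·1440 + 1425; 1425 = 23·60 + 45 → 23:45, same day
→ 2022-12-21 23:45 SRW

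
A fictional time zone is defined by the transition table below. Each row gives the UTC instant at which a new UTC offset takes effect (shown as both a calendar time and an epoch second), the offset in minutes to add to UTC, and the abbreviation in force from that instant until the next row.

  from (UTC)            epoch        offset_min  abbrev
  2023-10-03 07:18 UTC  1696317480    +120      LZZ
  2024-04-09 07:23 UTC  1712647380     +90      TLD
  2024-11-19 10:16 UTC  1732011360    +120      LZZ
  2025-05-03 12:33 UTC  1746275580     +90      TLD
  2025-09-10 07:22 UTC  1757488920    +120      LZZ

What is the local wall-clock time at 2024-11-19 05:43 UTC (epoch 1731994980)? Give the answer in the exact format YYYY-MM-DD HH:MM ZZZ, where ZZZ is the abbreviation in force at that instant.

2024-11-19 07:13 TLD

Query: 2024-11-19 05:43 UTC
Rule 2/5 (TLD, +01:30): 2024-04-09 07:23 UTC ≤ query < 2024-11-19 10:16 UTC
5·60 + 43 + 90 = 433 min
433 = 0·1440 + 433; 433 = 7·60 + 13 → 07:13, same day
→ 2024-11-19 07:13 TLD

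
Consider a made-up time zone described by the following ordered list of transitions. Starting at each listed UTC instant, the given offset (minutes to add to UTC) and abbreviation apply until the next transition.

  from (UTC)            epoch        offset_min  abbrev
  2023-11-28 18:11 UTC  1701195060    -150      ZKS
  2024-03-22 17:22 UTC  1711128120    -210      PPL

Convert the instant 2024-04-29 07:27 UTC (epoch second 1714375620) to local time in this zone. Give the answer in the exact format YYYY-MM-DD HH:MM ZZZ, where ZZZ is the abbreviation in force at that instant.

Query: 2024-04-29 07:27 UTC
Rule 2/2 (PPL, -03:30): 2024-03-22 17:22 UTC ≤ query < +∞
7·60 + 27 - 210 = 237 min
237 = 0·1440 + 237; 237 = 3·60 + 57 → 03:57, same day
→ 2024-04-29 03:57 PPL

2024-04-29 03:57 PPL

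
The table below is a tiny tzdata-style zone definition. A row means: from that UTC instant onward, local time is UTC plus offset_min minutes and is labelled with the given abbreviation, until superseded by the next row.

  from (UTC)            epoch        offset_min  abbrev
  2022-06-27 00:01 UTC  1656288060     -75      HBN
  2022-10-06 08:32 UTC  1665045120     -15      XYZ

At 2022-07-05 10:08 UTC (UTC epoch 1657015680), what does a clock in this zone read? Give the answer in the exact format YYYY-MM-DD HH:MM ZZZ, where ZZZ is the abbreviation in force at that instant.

2022-07-05 08:53 HBN

Query: 2022-07-05 10:08 UTC
Rule 1/2 (HBN, -01:15): 2022-06-27 00:01 UTC ≤ query < 2022-10-06 08:32 UTC
10·60 + 8 - 75 = 533 min
533 = 0·1440 + 533; 533 = 8·60 + 53 → 08:53, same day
→ 2022-07-05 08:53 HBN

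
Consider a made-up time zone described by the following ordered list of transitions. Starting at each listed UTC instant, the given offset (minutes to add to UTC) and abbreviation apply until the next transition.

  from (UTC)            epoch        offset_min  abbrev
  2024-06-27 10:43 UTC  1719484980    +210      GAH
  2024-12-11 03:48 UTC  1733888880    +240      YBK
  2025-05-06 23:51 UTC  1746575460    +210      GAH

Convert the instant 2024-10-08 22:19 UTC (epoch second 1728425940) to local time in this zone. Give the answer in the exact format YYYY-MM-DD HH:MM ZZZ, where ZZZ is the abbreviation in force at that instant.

2024-10-09 01:49 GAH

Query: 2024-10-08 22:19 UTC
Rule 1/3 (GAH, +03:30): 2024-06-27 10:43 UTC ≤ query < 2024-12-11 03:48 UTC
22·60 + 19 + 210 = 1549 min
1549 = 1·1440 + 109; 109 = 1·60 + 49 → 01:49, 2024-10-08 + 1 day = 2024-10-09
→ 2024-10-09 01:49 GAH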